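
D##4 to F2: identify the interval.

Descending from D##4 to F2 is the same interval as ascending F2 to D##4.
F to D spans six letter names (F-G-A-B-C-D), plus an octave, so the interval is some kind of thirteenth.
A major thirteenth would be 21 semitones; F2 to D##4 is 23, two semitones wider, so the interval is doubly augmented.
(Equivalently, a compound doubly augmented sixth: a doubly augmented sixth plus an octave.)

AA13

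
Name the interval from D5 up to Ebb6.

diminished 9th

D to E spans two letter names (D-E), plus an octave: a ninth.
D5 to Ebb6 spans 12 semitones — two semitones narrower than the major ninth (14) — giving a diminished ninth.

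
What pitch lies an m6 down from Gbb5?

Bbb4

The sixth takes the letter from G down to B.
A minor sixth is 8 semitones; 8 semitones down from Gbb5 gives Bbb4.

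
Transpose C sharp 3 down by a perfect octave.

An octave keeps the letter name C, an octave down from C.
A perfect octave spans 12 semitones, so from C#3 the target pitch is C#2.

C sharp 2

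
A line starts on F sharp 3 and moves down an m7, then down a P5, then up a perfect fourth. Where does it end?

A minor seventh down from F#3 is G#2.
G#2 down a perfect fifth → C#2 (7 semitones).
Up a perfect fourth from C#2: F#2 (5 semitones up).

F sharp 2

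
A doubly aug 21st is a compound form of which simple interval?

Take out 2 octaves (14 from the number): 21 − 14 = 7.
That makes a doubly augmented twenty-first a compound doubly augmented seventh — 2 octaves plus a doubly augmented seventh.

AA7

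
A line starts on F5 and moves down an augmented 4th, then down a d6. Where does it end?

E4

F5 down an augmented fourth → Cb5 (6 semitones).
A diminished sixth down from Cb5 is E4.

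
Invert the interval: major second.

Interval numbers invert to sum to nine: 2 + 7 = 9, so a second inverts to a seventh.
Quality inverts too: major becomes minor. That makes the inversion a minor seventh.

m7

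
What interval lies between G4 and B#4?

augmented third

G to B spans three letter names (G-A-B), so the interval is some kind of third.
G4 to B#4 spans 5 semitones — one semitone wider than the major third (4) — giving an augmented third.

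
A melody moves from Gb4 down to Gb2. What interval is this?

Descending from Gb4 to Gb2 is the same interval as ascending Gb2 to Gb4.
G to G is the same letter name, plus 2 octaves, so the interval is some kind of fifteenth.
The perfect fifteenth spans 24 semitones, and Gb2 to Gb4 is exactly 24 semitones — so this is a perfect fifteenth.
(Equivalently, a compound perfect octave: a perfect octave plus an octave.)

P15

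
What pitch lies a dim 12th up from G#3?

The twelfth's letter: G up five letter names plus an octave → D.
A diminished twelfth is 18 semitones; 18 semitones up from G#3 gives D5.

D5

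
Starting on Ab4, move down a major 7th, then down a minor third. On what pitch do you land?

Gb3

Ab4 down a major seventh → Bbb3 (11 semitones).
A minor third down from Bbb3 is Gb3.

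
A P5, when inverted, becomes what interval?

P4

The rule of nine gives the new number: 9 − 5 = 4, so a fifth becomes a fourth.
The quality also flips — perfect stays perfect — giving a perfect fourth.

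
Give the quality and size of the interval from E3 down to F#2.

m7

Descending from E3 to F#2 is the same interval as ascending F#2 to E3.
F to E spans seven letter names (F-G-A-B-C-D-E), so the interval is some kind of seventh.
F#2 to E3 is 10 semitones, a half step short of the major seventh (11), so this is minor.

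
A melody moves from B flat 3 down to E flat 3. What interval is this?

Descending from Bb3 to Eb3 is the same interval as ascending Eb3 to Bb3.
E to B spans five letter names (E-F-G-A-B), so the interval is some kind of fifth.
Eb3 to Bb3 is 7 semitones, matching the perfect fifth exactly, so the quality is perfect.

perfect fifth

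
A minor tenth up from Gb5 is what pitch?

Counting three letter names plus an octave up from G lands on B.
A minor tenth spans 15 semitones, so from Gb5 the target pitch is Bbb6.

Bbb6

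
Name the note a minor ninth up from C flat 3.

Two letters up from C (plus an octave) reaches D.
A minor ninth spans 13 semitones, so from Cb3 the target pitch is Dbb4.

D double-flat 4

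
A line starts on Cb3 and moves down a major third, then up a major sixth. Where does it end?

Fb3

Down a major third from Cb3: Abb2 (4 semitones down).
Up a major sixth from Abb2: Fb3 (9 semitones up).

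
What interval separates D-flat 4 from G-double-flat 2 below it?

Descending from Db4 to Gbb2 is the same interval as ascending Gbb2 to Db4.
G to D spans five letter names (G-A-B-C-D), plus an octave, so the interval is some kind of twelfth.
The perfect twelfth is 19 semitones; here we have 20, one semitone wider: augmented.
(Equivalently, a compound augmented fifth: an augmented fifth plus an octave.)

augmented twelfth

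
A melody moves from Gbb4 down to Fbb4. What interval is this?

major second

Descending from Gbb4 to Fbb4 is the same interval as ascending Fbb4 to Gbb4.
F to G spans two letter names (F-G): a second.
Fbb4 to Gbb4 is 2 semitones, matching the major second exactly, so the quality is major.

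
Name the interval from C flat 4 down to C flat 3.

Descending from Cb4 to Cb3 is the same interval as ascending Cb3 to Cb4.
C to C is the same letter name, plus an octave, so the interval is some kind of octave.
Counting semitones, Cb3→Cb4 is 12, which is the perfect octave.

perfect 8th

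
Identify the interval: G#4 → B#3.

Descending from G#4 to B#3 is the same interval as ascending B#3 to G#4.
B to G spans six letter names (B-C-D-E-F-G): a sixth.
A major sixth would be 9 semitones, but B#3 to G#4 is 8 — one semitone narrower, making it a minor sixth.

m6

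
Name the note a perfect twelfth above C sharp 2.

G sharp 3

Five letters up from C (plus an octave) reaches G.
A perfect twelfth spans 19 semitones, so from C#2 the target pitch is G#3.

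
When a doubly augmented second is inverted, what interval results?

Inverted interval numbers add to nine, so a second pairs with a seventh (2 + 7 = 9).
Quality inverts too: doubly augmented becomes doubly diminished. That makes the inversion a doubly diminished seventh.

doubly diminished seventh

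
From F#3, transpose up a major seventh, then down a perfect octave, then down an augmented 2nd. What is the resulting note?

D3

F#3 up a major seventh → E#4 (11 semitones).
Down a perfect octave from E#4: E#3 (12 semitones down).
Down an augmented second from E#3: D3 (3 semitones down).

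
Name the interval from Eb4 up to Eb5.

E to E is the same letter name, plus an octave: an octave.
Eb4 to Eb5 is 12 semitones, matching the perfect octave exactly, so the quality is perfect.

P8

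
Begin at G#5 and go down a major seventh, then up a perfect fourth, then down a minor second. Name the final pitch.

Down a major seventh from G#5: A4 (11 semitones down).
A4 up a perfect fourth → D5 (5 semitones).
A minor second down from D5 is C#5.

C#5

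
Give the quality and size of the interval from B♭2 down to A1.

Descending from Bb2 to A1 is the same interval as ascending A1 to Bb2.
A to B spans two letter names (A-B), plus an octave, so the interval is some kind of ninth.
A major ninth would be 14 semitones, but A1 to Bb2 is 13 — one semitone narrower, making it a minor ninth.
(Equivalently, a compound minor second: a minor second plus an octave.)

minor ninth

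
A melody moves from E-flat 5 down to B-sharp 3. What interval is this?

dd11

Descending from Eb5 to B#3 is the same interval as ascending B#3 to Eb5.
B to E spans four letter names (B-C-D-E), plus an octave: an eleventh.
The perfect eleventh is 17 semitones; here we have 15, two semitones narrower: doubly diminished.
(Equivalently, a compound doubly diminished fourth: a doubly diminished fourth plus an octave.)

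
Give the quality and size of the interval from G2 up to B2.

M3

G to B spans three letter names (G-A-B), so the interval is some kind of third.
Counting semitones, G2→B2 is 4, which is the major third.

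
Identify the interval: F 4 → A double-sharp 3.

Descending from F4 to A##3 is the same interval as ascending A##3 to F4.
A to F spans six letter names (A-B-C-D-E-F), so the interval is some kind of sixth.
The major sixth is 9 semitones; here we have 6, three semitones narrower: doubly diminished.

dd6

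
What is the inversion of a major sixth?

Inverted interval numbers add to nine, so a sixth pairs with a third (6 + 3 = 9).
The quality also flips — major becomes minor — giving a minor third.

minor 3rd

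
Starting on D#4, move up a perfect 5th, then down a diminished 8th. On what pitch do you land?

Up a perfect fifth from D#4: A#4 (7 semitones up).
Down a diminished octave from A#4: A##3 (11 semitones down).

A##3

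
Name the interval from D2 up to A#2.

D to A spans five letter names (D-E-F-G-A), so the interval is some kind of fifth.
A perfect fifth would be 7 semitones; D2 to A#2 is 8, one semitone wider, so the interval is augmented.

augmented fifth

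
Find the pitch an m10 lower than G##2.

E##1

Counting three letter names plus an octave down from G lands on E.
A minor tenth spans 15 semitones, so from G##2 the target pitch is E##1.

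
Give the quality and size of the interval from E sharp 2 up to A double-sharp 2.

E to A spans four letter names (E-F-G-A): a fourth.
E#2 to A##2 spans 6 semitones — one semitone wider than the perfect fourth (5) — giving an augmented fourth.

augmented 4th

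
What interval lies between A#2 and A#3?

A to A is the same letter name, plus an octave: an octave.
The perfect octave spans 12 semitones, and A#2 to A#3 is exactly 12 semitones — so this is a perfect octave.

P8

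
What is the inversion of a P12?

P4

First reduce the compound perfect twelfth to its simple form, a perfect fifth.
Inverted interval numbers add to nine, so a fifth pairs with a fourth (5 + 4 = 9).
And perfect stays perfect under inversion, so we get a perfect fourth.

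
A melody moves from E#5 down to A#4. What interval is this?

Descending from E#5 to A#4 is the same interval as ascending A#4 to E#5.
A to E spans five letter names (A-B-C-D-E) — that makes it a fifth of some quality.
The perfect fifth spans 7 semitones, and A#4 to E#5 is exactly 7 semitones — so this is a perfect fifth.

perfect fifth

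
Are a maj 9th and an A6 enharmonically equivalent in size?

No

A major ninth is 14 semitones but an augmented sixth is 10 semitones — different sizes.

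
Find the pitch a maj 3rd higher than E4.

G#4

Three letter names up from E: G.
A major third spans 4 semitones, so from E4 the target pitch is G#4.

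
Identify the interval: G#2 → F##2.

minor 2nd

Descending from G#2 to F##2 is the same interval as ascending F##2 to G#2.
F to G spans two letter names (F-G): a second.
At 1 semitone, F##2→G#2 falls one short of a major second: minor.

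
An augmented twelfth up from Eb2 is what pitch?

B3

Counting five letter names plus an octave up from E lands on B.
An augmented twelfth is 20 semitones; 20 semitones up from Eb2 gives B3.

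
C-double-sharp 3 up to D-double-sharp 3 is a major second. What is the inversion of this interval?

minor seventh

Inverted interval numbers add to nine, so a second pairs with a seventh (2 + 7 = 9).
Quality inverts too: major becomes minor. That makes the inversion a minor seventh.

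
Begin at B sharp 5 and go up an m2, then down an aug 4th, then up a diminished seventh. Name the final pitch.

F flat 6

A minor second up from B#5 is C#6.
C#6 down an augmented fourth → G5 (6 semitones).
A diminished seventh up from G5 is Fb6.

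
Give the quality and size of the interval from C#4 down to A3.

Descending from C#4 to A3 is the same interval as ascending A3 to C#4.
A to C spans three letter names (A-B-C) — that makes it a third of some quality.
The major third spans 4 semitones, and A3 to C#4 is exactly 4 semitones — so this is a major third.

major third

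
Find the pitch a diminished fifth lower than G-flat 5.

C 5

Counting five letter names down from G lands on C.
Moving 6 semitones down from Gb5 (the size of a diminished fifth) reaches C5.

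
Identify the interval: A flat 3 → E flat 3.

Descending from Ab3 to Eb3 is the same interval as ascending Eb3 to Ab3.
E to A spans four letter names (E-F-G-A): a fourth.
Eb3 to Ab3 is 5 semitones, matching the perfect fourth exactly, so the quality is perfect.

perfect 4th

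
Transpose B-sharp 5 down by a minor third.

Counting three letter names down from B lands on G.
A minor third is 3 semitones; 3 semitones down from B#5 gives G##5.

G-double-sharp 5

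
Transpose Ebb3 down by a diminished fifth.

Five letter names down from E: A.
A diminished fifth spans 6 semitones, so from Ebb3 the target pitch is Ab2.

Ab2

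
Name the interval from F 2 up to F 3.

P8

F to F is the same letter name, plus an octave: an octave.
F2 to F3 is 12 semitones, matching the perfect octave exactly, so the quality is perfect.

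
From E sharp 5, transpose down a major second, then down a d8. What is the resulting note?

D double-sharp 4

Down a major second from E#5: D#5 (2 semitones down).
Down a diminished octave from D#5: D##4 (11 semitones down).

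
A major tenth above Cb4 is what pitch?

The tenth's letter: C up three letter names plus an octave → E.
A major tenth is 16 semitones; 16 semitones up from Cb4 gives Eb5.

Eb5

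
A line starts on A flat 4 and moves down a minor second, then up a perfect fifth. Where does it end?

A minor second down from Ab4 is G4.
A perfect fifth up from G4 is D5.

D 5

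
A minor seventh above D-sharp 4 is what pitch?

Counting seven letter names up from D lands on C.
Moving 10 semitones up from D#4 (the size of a minor seventh) reaches C#5.

C-sharp 5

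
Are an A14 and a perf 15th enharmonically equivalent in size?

Yes

Both span 24 semitones: an augmented fourteenth and a perfect fifteenth are the same chromatic distance.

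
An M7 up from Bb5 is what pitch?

A6

Counting seven letter names up from B lands on A.
A major seventh is 11 semitones; 11 semitones up from Bb5 gives A6.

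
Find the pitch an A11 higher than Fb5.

Bb6

The eleventh's letter: F up four letter names plus an octave → B.
An augmented eleventh spans 18 semitones, so from Fb5 the target pitch is Bb6.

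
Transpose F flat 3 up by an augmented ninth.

Counting two letter names plus an octave up from F lands on G.
An augmented ninth is 15 semitones; 15 semitones up from Fb3 gives G4.

G 4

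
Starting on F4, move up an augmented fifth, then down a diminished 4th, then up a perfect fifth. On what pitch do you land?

F4 up an augmented fifth → C#5 (8 semitones).
Down a diminished fourth from C#5: G##4 (4 semitones down).
G##4 up a perfect fifth → D##5 (7 semitones).

D##5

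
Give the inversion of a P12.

First reduce the compound perfect twelfth to its simple form, a perfect fifth.
The rule of nine gives the new number: 9 − 5 = 4, so a fifth becomes a fourth.
The quality also flips — perfect stays perfect — giving a perfect fourth.

perfect fourth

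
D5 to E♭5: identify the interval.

D to E spans two letter names (D-E) — that makes it a second of some quality.
At 1 semitone, D5→Eb5 falls one short of a major second: minor.

minor second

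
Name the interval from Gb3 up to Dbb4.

G to D spans five letter names (G-A-B-C-D) — that makes it a fifth of some quality.
Gb3 to Dbb4 spans 6 semitones — one semitone narrower than the perfect fifth (7) — giving a diminished fifth.

diminished fifth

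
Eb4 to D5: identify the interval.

major 7th

E to D spans seven letter names (E-F-G-A-B-C-D) — that makes it a seventh of some quality.
Eb4 to D5 is 11 semitones, matching the major seventh exactly, so the quality is major.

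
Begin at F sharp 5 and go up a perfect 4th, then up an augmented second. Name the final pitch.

C double-sharp 6

A perfect fourth up from F#5 is B5.
Up an augmented second from B5: C##6 (3 semitones up).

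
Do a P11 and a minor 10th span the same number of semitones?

No

A perfect eleventh spans 17 semitones; a minor tenth spans 15 semitones. They differ by 2.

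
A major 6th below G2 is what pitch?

The sixth takes the letter from G down to B.
A major sixth spans 9 semitones, so from G2 the target pitch is Bb1.

Bb1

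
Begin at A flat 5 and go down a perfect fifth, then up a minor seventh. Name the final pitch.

Ab5 down a perfect fifth → Db5 (7 semitones).
Db5 up a minor seventh → Cb6 (10 semitones).

C flat 6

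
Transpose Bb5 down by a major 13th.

Db4

Six letters down from B (plus an octave) reaches D.
A major thirteenth is 21 semitones; 21 semitones down from Bb5 gives Db4.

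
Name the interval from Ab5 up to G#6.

A to G spans seven letter names (A-B-C-D-E-F-G): a seventh.
The major seventh is 11 semitones; here we have 12, one semitone wider: augmented.

augmented seventh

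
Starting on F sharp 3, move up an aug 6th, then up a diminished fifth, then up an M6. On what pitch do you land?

Up an augmented sixth from F#3: D##4 (10 semitones up).
A diminished fifth up from D##4 is A#4.
A major sixth up from A#4 is F##5.

F double-sharp 5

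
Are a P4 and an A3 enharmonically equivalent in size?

A perfect fourth = 5 semitones = an augmented third; enharmonically equal.

Yes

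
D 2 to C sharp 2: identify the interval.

Descending from D2 to C#2 is the same interval as ascending C#2 to D2.
C to D spans two letter names (C-D), so the interval is some kind of second.
C#2 to D2 is 1 semitone, a half step short of the major second (2), so this is minor.

minor 2nd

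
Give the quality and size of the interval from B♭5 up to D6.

M3

B to D spans three letter names (B-C-D) — that makes it a third of some quality.
Counting semitones, Bb5→D6 is 4, which is the major third.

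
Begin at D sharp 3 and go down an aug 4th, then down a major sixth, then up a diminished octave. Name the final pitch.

An augmented fourth down from D#3 is A2.
Down a major sixth from A2: C2 (9 semitones down).
C2 up a diminished octave → Cb3 (11 semitones).

C flat 3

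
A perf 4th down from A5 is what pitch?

Four letter names down from A: E.
Moving 5 semitones down from A5 (the size of a perfect fourth) reaches E5.

E5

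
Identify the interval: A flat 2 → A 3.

A to A is the same letter name, plus an octave: an octave.
A perfect octave would be 12 semitones; Ab2 to A3 is 13, one semitone wider, so the interval is augmented.

augmented octave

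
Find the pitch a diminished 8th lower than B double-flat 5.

B flat 4

For an octave the letter name doesn't change: still B, an octave down.
A diminished octave spans 11 semitones, so from Bbb5 the target pitch is Bb4.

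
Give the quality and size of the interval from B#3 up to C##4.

B to C spans two letter names (B-C) — that makes it a second of some quality.
The major second spans 2 semitones, and B#3 to C##4 is exactly 2 semitones — so this is a major second.

major 2nd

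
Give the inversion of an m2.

M7

Interval numbers invert to sum to nine: 2 + 7 = 9, so a second inverts to a seventh.
The quality also flips — minor becomes major — giving a major seventh.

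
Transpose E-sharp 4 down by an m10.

The tenth's letter: E down three letter names plus an octave → C.
Moving 15 semitones down from E#4 (the size of a minor tenth) reaches C##3.

C-double-sharp 3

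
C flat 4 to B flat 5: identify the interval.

C to B spans seven letter names (C-D-E-F-G-A-B), plus an octave, so the interval is some kind of fourteenth.
Cb4 to Bb5 is 23 semitones, matching the major fourteenth exactly, so the quality is major.
(Equivalently, a compound major seventh: a major seventh plus an octave.)

major fourteenth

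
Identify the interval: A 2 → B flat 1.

Descending from A2 to Bb1 is the same interval as ascending Bb1 to A2.
B to A spans seven letter names (B-C-D-E-F-G-A): a seventh.
Bb1 to A2 is 11 semitones, matching the major seventh exactly, so the quality is major.

major 7th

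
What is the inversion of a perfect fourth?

perfect fifth

Inverted interval numbers add to nine, so a fourth pairs with a fifth (4 + 5 = 9).
The quality also flips — perfect stays perfect — giving a perfect fifth.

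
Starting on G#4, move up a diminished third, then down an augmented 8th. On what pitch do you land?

Bbb3

A diminished third up from G#4 is Bb4.
Bb4 down an augmented octave → Bbb3 (13 semitones).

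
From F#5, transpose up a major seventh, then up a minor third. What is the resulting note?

A major seventh up from F#5 is E#6.
A minor third up from E#6 is G#6.

G#6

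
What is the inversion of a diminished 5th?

augmented 4th

The rule of nine gives the new number: 9 − 5 = 4, so a fifth becomes a fourth.
And diminished becomes augmented under inversion, so we get an augmented fourth.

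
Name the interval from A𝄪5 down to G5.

doubly augmented second

Descending from A##5 to G5 is the same interval as ascending G5 to A##5.
G to A spans two letter names (G-A) — that makes it a second of some quality.
A major second would be 2 semitones; G5 to A##5 is 4, two semitones wider, so the interval is doubly augmented.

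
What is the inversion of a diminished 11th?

First reduce the compound diminished eleventh to its simple form, a diminished fourth.
The rule of nine gives the new number: 9 − 4 = 5, so a fourth becomes a fifth.
The quality also flips — diminished becomes augmented — giving an augmented fifth.

augmented fifth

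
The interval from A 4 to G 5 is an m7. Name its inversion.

major second

Interval numbers invert to sum to nine: 7 + 2 = 9, so a seventh inverts to a second.
The quality also flips — minor becomes major — giving a major second.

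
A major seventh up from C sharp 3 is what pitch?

Counting seven letter names up from C lands on B.
A major seventh is 11 semitones; 11 semitones up from C#3 gives B#3.

B sharp 3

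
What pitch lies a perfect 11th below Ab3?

Counting four letter names plus an octave down from A lands on E.
A perfect eleventh spans 17 semitones, so from Ab3 the target pitch is Eb2.

Eb2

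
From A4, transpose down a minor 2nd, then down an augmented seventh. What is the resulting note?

Ab3

A4 down a minor second → G#4 (1 semitone).
An augmented seventh down from G#4 is Ab3.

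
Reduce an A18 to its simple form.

A4

Each octave removed subtracts seven from the number: 18 − 14 = 4.
That makes an augmented eighteenth a compound augmented fourth — 2 octaves plus an augmented fourth.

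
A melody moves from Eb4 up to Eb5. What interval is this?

E to E is the same letter name, plus an octave: an octave.
Eb4 to Eb5 is 12 semitones, matching the perfect octave exactly, so the quality is perfect.

perfect octave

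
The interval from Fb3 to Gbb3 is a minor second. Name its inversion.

major 7th

Inverted interval numbers add to nine, so a second pairs with a seventh (2 + 7 = 9).
And minor becomes major under inversion, so we get a major seventh.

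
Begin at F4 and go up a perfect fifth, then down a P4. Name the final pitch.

A perfect fifth up from F4 is C5.
A perfect fourth down from C5 is G4.

G4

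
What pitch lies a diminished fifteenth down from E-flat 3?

The letter stays E (same as the start), shifted two octaves down.
A diminished fifteenth is 23 semitones; 23 semitones down from Eb3 gives E1.

E 1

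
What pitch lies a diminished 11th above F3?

Bbb4

Counting four letter names plus an octave up from F lands on B.
A diminished eleventh spans 16 semitones, so from F3 the target pitch is Bbb4.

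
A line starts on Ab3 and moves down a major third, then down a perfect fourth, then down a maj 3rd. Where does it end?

Abb2

Down a major third from Ab3: Fb3 (4 semitones down).
A perfect fourth down from Fb3 is Cb3.
Down a major third from Cb3: Abb2 (4 semitones down).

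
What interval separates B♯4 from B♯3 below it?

perfect octave

Descending from B#4 to B#3 is the same interval as ascending B#3 to B#4.
B to B is the same letter name, plus an octave: an octave.
B#3 to B#4 is 12 semitones, matching the perfect octave exactly, so the quality is perfect.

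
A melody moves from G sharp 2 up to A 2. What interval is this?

G to A spans two letter names (G-A): a second.
G#2 to A2 is 1 semitone, a half step short of the major second (2), so this is minor.

minor second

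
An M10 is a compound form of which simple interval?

Subtracting seven from the interval number removes an octave: 10 − 7 = 3.
That makes a major tenth a compound major third — an octave plus a major third.

major third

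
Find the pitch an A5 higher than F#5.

Counting five letter names up from F lands on C.
An augmented fifth is 8 semitones; 8 semitones up from F#5 gives C##6.

C##6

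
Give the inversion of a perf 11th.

perfect fifth

First reduce the compound perfect eleventh to its simple form, a perfect fourth.
The rule of nine gives the new number: 9 − 4 = 5, so a fourth becomes a fifth.
Quality inverts too: perfect stays perfect. That makes the inversion a perfect fifth.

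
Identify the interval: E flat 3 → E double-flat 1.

augmented fifteenth

Descending from Eb3 to Ebb1 is the same interval as ascending Ebb1 to Eb3.
E to E is the same letter name, plus 2 octaves, so the interval is some kind of fifteenth.
The perfect fifteenth is 24 semitones; here we have 25, one semitone wider: augmented.
(Equivalently, a compound augmented octave: an augmented octave plus an octave.)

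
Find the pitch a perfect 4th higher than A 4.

D 5

The fourth takes the letter from A up to D.
Moving 5 semitones up from A4 (the size of a perfect fourth) reaches D5.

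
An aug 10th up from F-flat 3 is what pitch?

A 4

The tenth's letter: F up three letter names plus an octave → A.
An augmented tenth is 17 semitones; 17 semitones up from Fb3 gives A4.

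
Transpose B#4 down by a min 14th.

The fourteenth's letter: B down seven letter names plus an octave → C.
A minor fourteenth is 22 semitones; 22 semitones down from B#4 gives C##3.

C##3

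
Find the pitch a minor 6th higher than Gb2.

Ebb3

Counting six letter names up from G lands on E.
Moving 8 semitones up from Gb2 (the size of a minor sixth) reaches Ebb3.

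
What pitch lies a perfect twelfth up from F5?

The twelfth's letter: F up five letter names plus an octave → C.
A perfect twelfth spans 19 semitones, so from F5 the target pitch is C7.

C7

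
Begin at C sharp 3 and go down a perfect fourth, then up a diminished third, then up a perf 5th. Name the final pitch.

F 3

A perfect fourth down from C#3 is G#2.
A diminished third up from G#2 is Bb2.
Bb2 up a perfect fifth → F3 (7 semitones).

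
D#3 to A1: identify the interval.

augmented eleventh

Descending from D#3 to A1 is the same interval as ascending A1 to D#3.
A to D spans four letter names (A-B-C-D), plus an octave: an eleventh.
A1 to D#3 spans 18 semitones — one semitone wider than the perfect eleventh (17) — giving an augmented eleventh.
(Equivalently, a compound augmented fourth: an augmented fourth plus an octave.)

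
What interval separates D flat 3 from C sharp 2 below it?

diminished ninth

Descending from Db3 to C#2 is the same interval as ascending C#2 to Db3.
C to D spans two letter names (C-D), plus an octave: a ninth.
C#2 to Db3 spans 12 semitones — two semitones narrower than the major ninth (14) — giving a diminished ninth.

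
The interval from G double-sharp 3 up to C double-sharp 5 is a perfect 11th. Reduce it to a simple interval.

perfect 4th

Take out an octave (7 from the number): 11 − 7 = 4.
That makes a perfect eleventh a compound perfect fourth — an octave plus a perfect fourth.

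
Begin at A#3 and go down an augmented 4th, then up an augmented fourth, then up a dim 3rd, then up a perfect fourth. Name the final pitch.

An augmented fourth down from A#3 is E3.
E3 up an augmented fourth → A#3 (6 semitones).
A#3 up a diminished third → C4 (2 semitones).
A perfect fourth up from C4 is F4.

F4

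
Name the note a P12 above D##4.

Five letters up from D (plus an octave) reaches A.
Moving 19 semitones up from D##4 (the size of a perfect twelfth) reaches A##5.

A##5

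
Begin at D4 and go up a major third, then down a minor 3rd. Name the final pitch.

D#4

Up a major third from D4: F#4 (4 semitones up).
A minor third down from F#4 is D#4.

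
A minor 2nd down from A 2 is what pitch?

Counting two letter names down from A lands on G.
A minor second spans 1 semitone, so from A2 the target pitch is G#2.

G-sharp 2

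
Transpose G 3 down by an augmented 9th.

F flat 2

Counting two letter names plus an octave down from G lands on F.
Moving 15 semitones down from G3 (the size of an augmented ninth) reaches Fb2.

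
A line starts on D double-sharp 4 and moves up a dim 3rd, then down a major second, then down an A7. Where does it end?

F flat 3

Up a diminished third from D##4: F#4 (2 semitones up).
Down a major second from F#4: E4 (2 semitones down).
An augmented seventh down from E4 is Fb3.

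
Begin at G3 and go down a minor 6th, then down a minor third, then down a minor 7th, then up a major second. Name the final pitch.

G3 down a minor sixth → B2 (8 semitones).
A minor third down from B2 is G#2.
Down a minor seventh from G#2: A#1 (10 semitones down).
Up a major second from A#1: B#1 (2 semitones up).

B#1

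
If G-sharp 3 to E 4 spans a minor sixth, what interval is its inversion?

Inverted interval numbers add to nine, so a sixth pairs with a third (6 + 3 = 9).
The quality also flips — minor becomes major — giving a major third.

major 3rd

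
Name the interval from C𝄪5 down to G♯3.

augmented eleventh

Descending from C##5 to G#3 is the same interval as ascending G#3 to C##5.
G to C spans four letter names (G-A-B-C), plus an octave — that makes it an eleventh of some quality.
G#3 to C##5 spans 18 semitones — one semitone wider than the perfect eleventh (17) — giving an augmented eleventh.
(Equivalently, a compound augmented fourth: an augmented fourth plus an octave.)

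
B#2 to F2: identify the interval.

Descending from B#2 to F2 is the same interval as ascending F2 to B#2.
F to B spans four letter names (F-G-A-B): a fourth.
F2 to B#2 spans 7 semitones — two semitones wider than the perfect fourth (5) — giving a doubly augmented fourth.

doubly augmented fourth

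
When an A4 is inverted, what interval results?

Inverted interval numbers add to nine, so a fourth pairs with a fifth (4 + 5 = 9).
And augmented becomes diminished under inversion, so we get a diminished fifth.

diminished 5th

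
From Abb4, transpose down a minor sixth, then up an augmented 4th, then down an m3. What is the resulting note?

D4

A minor sixth down from Abb4 is Cb4.
Cb4 up an augmented fourth → F4 (6 semitones).
Down a minor third from F4: D4 (3 semitones down).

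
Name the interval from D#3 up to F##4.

major tenth

D to F spans three letter names (D-E-F), plus an octave — that makes it a tenth of some quality.
D#3 to F##4 is 16 semitones, matching the major tenth exactly, so the quality is major.
(Equivalently, a compound major third: a major third plus an octave.)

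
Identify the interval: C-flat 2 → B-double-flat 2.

C to B spans seven letter names (C-D-E-F-G-A-B), so the interval is some kind of seventh.
Cb2 to Bbb2 is 10 semitones, a half step short of the major seventh (11), so this is minor.

minor seventh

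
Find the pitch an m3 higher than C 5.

E flat 5

Three letter names up from C: E.
A minor third spans 3 semitones, so from C5 the target pitch is Eb5.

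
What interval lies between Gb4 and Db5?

G to D spans five letter names (G-A-B-C-D) — that makes it a fifth of some quality.
Gb4 to Db5 is 7 semitones, matching the perfect fifth exactly, so the quality is perfect.

perfect 5th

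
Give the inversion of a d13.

augmented 3rd

First reduce the compound diminished thirteenth to its simple form, a diminished sixth.
Interval numbers invert to sum to nine: 6 + 3 = 9, so a sixth inverts to a third.
Quality inverts too: diminished becomes augmented. That makes the inversion an augmented third.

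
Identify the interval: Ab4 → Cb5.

A to C spans three letter names (A-B-C) — that makes it a third of some quality.
Ab4 to Cb5 is 3 semitones, a half step short of the major third (4), so this is minor.

minor third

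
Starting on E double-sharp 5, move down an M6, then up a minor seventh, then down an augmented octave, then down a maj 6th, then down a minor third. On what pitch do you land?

E##5 down a major sixth → G##4 (9 semitones).
Up a minor seventh from G##4: F##5 (10 semitones up).
An augmented octave down from F##5 is F#4.
Down a major sixth from F#4: A3 (9 semitones down).
A minor third down from A3 is F#3.

F sharp 3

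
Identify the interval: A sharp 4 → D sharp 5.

perfect fourth

A to D spans four letter names (A-B-C-D), so the interval is some kind of fourth.
The perfect fourth spans 5 semitones, and A#4 to D#5 is exactly 5 semitones — so this is a perfect fourth.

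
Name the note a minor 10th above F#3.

A4

Counting three letter names plus an octave up from F lands on A.
A minor tenth is 15 semitones; 15 semitones up from F#3 gives A4.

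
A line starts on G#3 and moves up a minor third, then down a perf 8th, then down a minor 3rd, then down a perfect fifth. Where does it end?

G#3 up a minor third → B3 (3 semitones).
B3 down a perfect octave → B2 (12 semitones).
B2 down a minor third → G#2 (3 semitones).
A perfect fifth down from G#2 is C#2.

C#2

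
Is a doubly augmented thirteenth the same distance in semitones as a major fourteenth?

Yes

A doubly augmented thirteenth = 23 semitones = a major fourteenth; enharmonically equal.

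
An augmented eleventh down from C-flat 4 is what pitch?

G-double-flat 2

Four letters down from C (plus an octave) reaches G.
An augmented eleventh is 18 semitones; 18 semitones down from Cb4 gives Gbb2.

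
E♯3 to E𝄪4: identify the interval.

augmented octave

E to E is the same letter name, plus an octave — that makes it an octave of some quality.
E#3 to E##4 spans 13 semitones — one semitone wider than the perfect octave (12) — giving an augmented octave.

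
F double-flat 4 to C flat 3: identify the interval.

diminished eleventh

Descending from Fbb4 to Cb3 is the same interval as ascending Cb3 to Fbb4.
C to F spans four letter names (C-D-E-F), plus an octave, so the interval is some kind of eleventh.
A perfect eleventh would be 17 semitones; Cb3 to Fbb4 is 16, one semitone narrower, so the interval is diminished.
(Equivalently, a compound diminished fourth: a diminished fourth plus an octave.)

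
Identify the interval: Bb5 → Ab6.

minor seventh

B to A spans seven letter names (B-C-D-E-F-G-A): a seventh.
Bb5 to Ab6 is 10 semitones, a half step short of the major seventh (11), so this is minor.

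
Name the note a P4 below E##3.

Counting four letter names down from E lands on B.
A perfect fourth is 5 semitones; 5 semitones down from E##3 gives B##2.

B##2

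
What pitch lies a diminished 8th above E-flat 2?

E-double-flat 3

An octave keeps the letter name E, an octave up from E.
A diminished octave spans 11 semitones, so from Eb2 the target pitch is Ebb3.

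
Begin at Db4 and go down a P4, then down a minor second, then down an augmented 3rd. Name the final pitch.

Ebb3

A perfect fourth down from Db4 is Ab3.
Down a minor second from Ab3: G3 (1 semitone down).
Down an augmented third from G3: Ebb3 (5 semitones down).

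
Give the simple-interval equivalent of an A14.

augmented seventh

Subtracting seven from the interval number removes an octave: 14 − 7 = 7.
So an augmented fourteenth is an octave plus an augmented seventh. The quality is unchanged.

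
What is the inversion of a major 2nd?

The rule of nine gives the new number: 9 − 2 = 7, so a second becomes a seventh.
The quality also flips — major becomes minor — giving a minor seventh.

minor seventh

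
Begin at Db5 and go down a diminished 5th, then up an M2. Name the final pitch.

A4

A diminished fifth down from Db5 is G4.
G4 up a major second → A4 (2 semitones).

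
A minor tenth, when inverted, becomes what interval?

First reduce the compound minor tenth to its simple form, a minor third.
The rule of nine gives the new number: 9 − 3 = 6, so a third becomes a sixth.
And minor becomes major under inversion, so we get a major sixth.

major sixth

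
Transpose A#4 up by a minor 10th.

Counting three letter names plus an octave up from A lands on C.
Moving 15 semitones up from A#4 (the size of a minor tenth) reaches C#6.

C#6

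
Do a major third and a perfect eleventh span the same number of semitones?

A major third is 4 semitones but a perfect eleventh is 17 semitones — different sizes.

No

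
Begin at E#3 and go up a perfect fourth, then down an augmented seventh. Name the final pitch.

Bb2

E#3 up a perfect fourth → A#3 (5 semitones).
Down an augmented seventh from A#3: Bb2 (12 semitones down).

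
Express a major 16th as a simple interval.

major second

Take out 2 octaves (14 from the number): 16 − 14 = 2.
That makes a major sixteenth a compound major second — 2 octaves plus a major second.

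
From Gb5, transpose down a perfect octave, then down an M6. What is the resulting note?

Bbb3

Down a perfect octave from Gb5: Gb4 (12 semitones down).
A major sixth down from Gb4 is Bbb3.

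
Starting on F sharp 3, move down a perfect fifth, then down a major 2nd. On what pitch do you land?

Down a perfect fifth from F#3: B2 (7 semitones down).
B2 down a major second → A2 (2 semitones).

A 2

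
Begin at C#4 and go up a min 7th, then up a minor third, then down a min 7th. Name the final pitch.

A minor seventh up from C#4 is B4.
B4 up a minor third → D5 (3 semitones).
D5 down a minor seventh → E4 (10 semitones).

E4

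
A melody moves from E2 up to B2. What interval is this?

P5

E to B spans five letter names (E-F-G-A-B), so the interval is some kind of fifth.
The perfect fifth spans 7 semitones, and E2 to B2 is exactly 7 semitones — so this is a perfect fifth.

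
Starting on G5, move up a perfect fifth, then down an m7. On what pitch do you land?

E5

G5 up a perfect fifth → D6 (7 semitones).
Down a minor seventh from D6: E5 (10 semitones down).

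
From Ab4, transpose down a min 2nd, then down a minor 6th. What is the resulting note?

B3

Ab4 down a minor second → G4 (1 semitone).
Down a minor sixth from G4: B3 (8 semitones down).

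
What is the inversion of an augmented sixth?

Interval numbers invert to sum to nine: 6 + 3 = 9, so a sixth inverts to a third.
The quality also flips — augmented becomes diminished — giving a diminished third.

d3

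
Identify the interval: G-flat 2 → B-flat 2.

G to B spans three letter names (G-A-B), so the interval is some kind of third.
Counting semitones, Gb2→Bb2 is 4, which is the major third.

M3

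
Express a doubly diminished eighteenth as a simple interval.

doubly diminished fourth

Take out 2 octaves (14 from the number): 18 − 14 = 4.
That makes a doubly diminished eighteenth a compound doubly diminished fourth — 2 octaves plus a doubly diminished fourth.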